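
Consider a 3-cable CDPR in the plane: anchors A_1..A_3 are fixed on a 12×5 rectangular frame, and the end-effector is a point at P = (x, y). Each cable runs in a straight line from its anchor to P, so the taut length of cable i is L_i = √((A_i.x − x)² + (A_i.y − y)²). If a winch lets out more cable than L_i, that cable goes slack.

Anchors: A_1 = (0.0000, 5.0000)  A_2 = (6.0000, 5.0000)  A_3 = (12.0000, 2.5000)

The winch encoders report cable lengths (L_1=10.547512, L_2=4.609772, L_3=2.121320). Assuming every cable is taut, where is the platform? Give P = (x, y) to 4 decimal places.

(10.5000, 4.0000)

expand ‖A_i−P‖²=L_i² and subtract eq 1 (q_i ≔ ‖A_i‖²−L_i²)
q_1 = 0.0000+25.0000−111.2500 = -86.2500
eq1−eq2 → [-12.0000  0.0000]·P = -126.0000
eq1−eq3 → [-24.0000  5.0000]·P = -232.0000
2×2 solve → P = (10.5000, 4.0000)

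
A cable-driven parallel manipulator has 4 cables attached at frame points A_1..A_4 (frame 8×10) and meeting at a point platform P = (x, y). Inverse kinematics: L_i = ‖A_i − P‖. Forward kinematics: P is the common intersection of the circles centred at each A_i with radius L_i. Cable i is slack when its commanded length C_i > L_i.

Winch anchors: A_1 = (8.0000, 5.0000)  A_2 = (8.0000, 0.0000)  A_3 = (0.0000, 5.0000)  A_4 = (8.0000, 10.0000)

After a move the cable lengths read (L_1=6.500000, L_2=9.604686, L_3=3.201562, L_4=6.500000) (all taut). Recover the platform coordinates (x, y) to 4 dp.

circle eqns → linear via eq_j − eq_1; set k_j = A_j·A_j − L_j²
k_1 = 64.0000+25.0000−42.2500 = 46.7500
0.0000·x + 10.0000·y = k_1−k_2 = 75.0000
16.0000·x + 0.0000·y = k_1−k_3 = 32.0000
0.0000·x − 10.0000·y = k_1−k_4 = -75.0000
solve first two rows → x=2.0000, y=7.5000
check cable 4: ‖A_4−P‖² = 42.2500 ≈ L_4² = 42.2500 ✓

(2.0000, 7.5000)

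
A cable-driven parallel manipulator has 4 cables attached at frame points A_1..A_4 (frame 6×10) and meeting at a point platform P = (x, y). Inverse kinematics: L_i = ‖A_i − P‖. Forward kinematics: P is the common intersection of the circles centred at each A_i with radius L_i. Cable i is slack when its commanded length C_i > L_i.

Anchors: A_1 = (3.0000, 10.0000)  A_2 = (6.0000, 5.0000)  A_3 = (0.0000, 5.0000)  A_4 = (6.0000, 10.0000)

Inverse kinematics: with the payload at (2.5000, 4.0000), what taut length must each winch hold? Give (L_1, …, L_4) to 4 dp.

cable 1: Δx=0.5000, Δy=6.0000; L_1 = √(Δx²+Δy²) = 6.0208
cable 2: Δx=3.5000, Δy=1.0000; L_2 = √(Δx²+Δy²) = 3.6401
cable 3: Δx=-2.5000, Δy=1.0000; L_3 = √(Δx²+Δy²) = 2.6926
cable 4: Δx=3.5000, Δy=6.0000; L_4 = √(Δx²+Δy²) = 6.9462

(6.0208, 3.6401, 2.6926, 6.9462)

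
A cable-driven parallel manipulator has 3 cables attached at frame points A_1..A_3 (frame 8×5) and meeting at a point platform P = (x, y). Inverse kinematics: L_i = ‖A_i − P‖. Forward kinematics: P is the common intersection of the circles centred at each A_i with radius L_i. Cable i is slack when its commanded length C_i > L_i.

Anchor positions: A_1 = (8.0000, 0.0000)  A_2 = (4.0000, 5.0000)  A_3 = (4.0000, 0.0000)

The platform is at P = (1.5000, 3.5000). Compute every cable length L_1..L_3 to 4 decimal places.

(7.3824, 2.9155, 4.3012)

L_1 = √((8.0000−1.5000)² + (0.0000−3.5000)²) = 7.3824
L_2 = √((4.0000−1.5000)² + (5.0000−3.5000)²) = 2.9155
L_3 = √((4.0000−1.5000)² + (0.0000−3.5000)²) = 4.3012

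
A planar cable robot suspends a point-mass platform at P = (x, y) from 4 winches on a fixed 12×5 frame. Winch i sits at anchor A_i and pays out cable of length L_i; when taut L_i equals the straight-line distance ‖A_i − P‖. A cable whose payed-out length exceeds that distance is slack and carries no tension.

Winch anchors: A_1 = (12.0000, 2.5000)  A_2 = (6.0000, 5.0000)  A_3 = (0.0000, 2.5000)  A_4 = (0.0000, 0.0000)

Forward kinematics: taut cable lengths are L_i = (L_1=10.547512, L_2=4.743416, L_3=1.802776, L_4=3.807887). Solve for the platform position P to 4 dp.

expand ‖A_i−P‖²=L_i² and subtract eq 1 (q_i ≔ ‖A_i‖²−L_i²)
q_1 = 144.0000+6.2500−111.2500 = 39.0000
eq1−eq2 → [12.0000  -5.0000]·P = 0.5000
eq1−eq3 → [24.0000  0.0000]·P = 36.0000
eq1−eq4 → [24.0000  5.0000]·P = 53.5000
2×2 solve → P = (1.5000, 3.5000)
check cable 4: ‖A_4−P‖² = 14.5000 ≈ L_4² = 14.5000 ✓

(1.5000, 3.5000)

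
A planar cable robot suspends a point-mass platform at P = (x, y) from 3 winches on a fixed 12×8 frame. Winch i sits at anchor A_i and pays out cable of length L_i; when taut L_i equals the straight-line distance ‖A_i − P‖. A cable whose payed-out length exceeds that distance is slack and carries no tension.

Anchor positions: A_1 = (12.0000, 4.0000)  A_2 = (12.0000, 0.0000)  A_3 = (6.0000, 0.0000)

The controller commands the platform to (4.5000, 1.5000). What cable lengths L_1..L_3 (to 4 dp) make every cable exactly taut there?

(7.9057, 7.6485, 2.1213)

L_1: Δ = A_1−P = (7.5000, 2.5000) → ‖Δ‖ = √62.5000 = 7.9057
L_2: Δ = A_2−P = (7.5000, -1.5000) → ‖Δ‖ = √58.5000 = 7.6485
L_3: Δ = A_3−P = (1.5000, -1.5000) → ‖Δ‖ = √4.5000 = 2.1213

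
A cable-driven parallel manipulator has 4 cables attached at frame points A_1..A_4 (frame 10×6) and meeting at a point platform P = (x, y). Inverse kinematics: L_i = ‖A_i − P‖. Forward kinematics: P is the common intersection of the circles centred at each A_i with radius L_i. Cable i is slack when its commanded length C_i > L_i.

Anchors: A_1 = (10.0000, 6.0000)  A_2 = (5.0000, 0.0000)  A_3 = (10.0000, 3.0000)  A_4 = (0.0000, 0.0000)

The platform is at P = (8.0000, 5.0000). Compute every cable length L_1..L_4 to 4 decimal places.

L_1: Δ = A_1−P = (2.0000, 1.0000) → ‖Δ‖ = √5.0000 = 2.2361
L_2: Δ = A_2−P = (-3.0000, -5.0000) → ‖Δ‖ = √34.0000 = 5.8310
L_3: Δ = A_3−P = (2.0000, -2.0000) → ‖Δ‖ = √8.0000 = 2.8284
L_4: Δ = A_4−P = (-8.0000, -5.0000) → ‖Δ‖ = √89.0000 = 9.4340

(2.2361, 5.8310, 2.8284, 9.4340)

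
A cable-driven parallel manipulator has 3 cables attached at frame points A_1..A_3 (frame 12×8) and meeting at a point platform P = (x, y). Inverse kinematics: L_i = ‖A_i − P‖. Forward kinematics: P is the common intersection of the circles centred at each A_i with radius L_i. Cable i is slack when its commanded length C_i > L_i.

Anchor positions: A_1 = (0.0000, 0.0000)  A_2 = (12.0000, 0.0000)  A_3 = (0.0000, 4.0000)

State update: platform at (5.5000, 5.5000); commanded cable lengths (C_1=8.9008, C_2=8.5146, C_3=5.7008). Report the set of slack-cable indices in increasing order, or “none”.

1

i=1: geometric 7.7782 vs commanded 8.9008 ⇒ slack
i=2: geometric 8.5147 vs commanded 8.5146 ⇒ taut
i=3: geometric 5.7009 vs commanded 5.7008 ⇒ taut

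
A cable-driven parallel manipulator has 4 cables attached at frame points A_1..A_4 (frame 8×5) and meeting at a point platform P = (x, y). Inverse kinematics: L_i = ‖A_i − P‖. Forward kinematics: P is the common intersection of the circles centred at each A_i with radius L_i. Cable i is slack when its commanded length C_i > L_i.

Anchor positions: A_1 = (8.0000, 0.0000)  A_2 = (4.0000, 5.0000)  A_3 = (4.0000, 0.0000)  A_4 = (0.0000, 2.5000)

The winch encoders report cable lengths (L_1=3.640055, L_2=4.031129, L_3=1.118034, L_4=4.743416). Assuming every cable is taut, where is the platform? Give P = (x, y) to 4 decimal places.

expand ‖A_i−P‖²=L_i² and subtract eq 1 (c_i ≔ ‖A_i‖²−L_i²)
c_1 = 64.0000+0.0000−13.2500 = 50.7500
eq1−eq2 → [8.0000  -10.0000]·P = 26.0000
eq1−eq3 → [8.0000  0.0000]·P = 36.0000
eq1−eq4 → [16.0000  -5.0000]·P = 67.0000
2×2 solve → P = (4.5000, 1.0000)
check cable 4: ‖A_4−P‖² = 22.5000 ≈ L_4² = 22.5000 ✓

(4.5000, 1.0000)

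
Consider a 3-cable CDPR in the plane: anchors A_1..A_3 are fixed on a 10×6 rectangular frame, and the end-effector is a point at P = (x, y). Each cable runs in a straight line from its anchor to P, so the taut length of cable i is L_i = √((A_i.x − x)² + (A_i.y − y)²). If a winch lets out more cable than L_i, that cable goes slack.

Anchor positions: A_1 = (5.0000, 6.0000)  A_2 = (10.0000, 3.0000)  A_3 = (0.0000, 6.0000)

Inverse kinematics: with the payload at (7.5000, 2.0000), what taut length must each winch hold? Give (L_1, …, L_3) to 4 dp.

(4.7170, 2.6926, 8.5000)

L_1 = √((5.0000−7.5000)² + (6.0000−2.0000)²) = 4.7170
L_2 = √((10.0000−7.5000)² + (3.0000−2.0000)²) = 2.6926
L_3 = √((0.0000−7.5000)² + (6.0000−2.0000)²) = 8.5000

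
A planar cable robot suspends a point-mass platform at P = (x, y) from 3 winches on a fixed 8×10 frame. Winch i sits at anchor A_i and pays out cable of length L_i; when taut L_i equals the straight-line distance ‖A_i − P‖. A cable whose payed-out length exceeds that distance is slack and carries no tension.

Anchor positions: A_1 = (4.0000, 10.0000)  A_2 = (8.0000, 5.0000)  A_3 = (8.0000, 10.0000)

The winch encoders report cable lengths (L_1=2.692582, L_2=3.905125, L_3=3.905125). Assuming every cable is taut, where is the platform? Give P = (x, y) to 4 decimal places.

circle eqns → linear via eq_j − eq_1; set k_j = A_j·A_j − L_j²
k_1 = 16.0000+100.0000−7.2500 = 108.7500
-8.0000·x + 10.0000·y = k_1−k_2 = 35.0000
-8.0000·x + 0.0000·y = k_1−k_3 = -40.0000
solve first two rows → x=5.0000, y=7.5000

(5.0000, 7.5000)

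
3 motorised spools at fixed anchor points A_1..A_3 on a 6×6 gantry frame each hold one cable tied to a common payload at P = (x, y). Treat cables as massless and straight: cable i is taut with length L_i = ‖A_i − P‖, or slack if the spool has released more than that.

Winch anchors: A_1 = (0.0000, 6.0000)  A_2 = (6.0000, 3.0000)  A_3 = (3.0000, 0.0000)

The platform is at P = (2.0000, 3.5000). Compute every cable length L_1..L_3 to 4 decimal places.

(3.2016, 4.0311, 3.6401)

L_1: Δ = A_1−P = (-2.0000, 2.5000) → ‖Δ‖ = √10.2500 = 3.2016
L_2: Δ = A_2−P = (4.0000, -0.5000) → ‖Δ‖ = √16.2500 = 4.0311
L_3: Δ = A_3−P = (1.0000, -3.5000) → ‖Δ‖ = √13.2500 = 3.6401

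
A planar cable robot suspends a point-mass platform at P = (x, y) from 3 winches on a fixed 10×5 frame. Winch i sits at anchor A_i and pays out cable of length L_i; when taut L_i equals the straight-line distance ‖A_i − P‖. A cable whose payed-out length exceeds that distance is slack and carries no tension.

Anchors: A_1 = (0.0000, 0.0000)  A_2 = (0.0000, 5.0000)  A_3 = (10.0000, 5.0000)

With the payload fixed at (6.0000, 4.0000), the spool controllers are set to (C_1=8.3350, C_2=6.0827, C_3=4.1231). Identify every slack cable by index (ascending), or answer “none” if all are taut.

cable 1: √((-6.0000)²+(-4.0000)²)=7.2111, C_1=8.3350: slack
cable 2: √((-6.0000)²+(1.0000)²)=6.0828, C_2=6.0827: taut
cable 3: √((4.0000)²+(1.0000)²)=4.1231, C_3=4.1231: taut

1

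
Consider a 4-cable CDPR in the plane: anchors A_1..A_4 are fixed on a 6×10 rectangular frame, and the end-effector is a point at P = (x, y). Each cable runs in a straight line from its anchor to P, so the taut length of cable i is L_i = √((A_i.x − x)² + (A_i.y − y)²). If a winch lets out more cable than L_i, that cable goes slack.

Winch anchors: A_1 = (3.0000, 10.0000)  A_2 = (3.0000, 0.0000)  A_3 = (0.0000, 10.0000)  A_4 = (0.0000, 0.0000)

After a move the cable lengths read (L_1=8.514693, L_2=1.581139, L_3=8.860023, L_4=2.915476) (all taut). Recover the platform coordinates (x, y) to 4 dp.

(2.5000, 1.5000)

circle eqns → linear via eq_j − eq_1; set k_j = A_j·A_j − L_j²
k_1 = 9.0000+100.0000−72.5000 = 36.5000
0.0000·x + 20.0000·y = k_1−k_2 = 30.0000
6.0000·x + 0.0000·y = k_1−k_3 = 15.0000
6.0000·x + 20.0000·y = k_1−k_4 = 45.0000
solve first two rows → x=2.5000, y=1.5000
check cable 4: ‖A_4−P‖² = 8.5000 ≈ L_4² = 8.5000 ✓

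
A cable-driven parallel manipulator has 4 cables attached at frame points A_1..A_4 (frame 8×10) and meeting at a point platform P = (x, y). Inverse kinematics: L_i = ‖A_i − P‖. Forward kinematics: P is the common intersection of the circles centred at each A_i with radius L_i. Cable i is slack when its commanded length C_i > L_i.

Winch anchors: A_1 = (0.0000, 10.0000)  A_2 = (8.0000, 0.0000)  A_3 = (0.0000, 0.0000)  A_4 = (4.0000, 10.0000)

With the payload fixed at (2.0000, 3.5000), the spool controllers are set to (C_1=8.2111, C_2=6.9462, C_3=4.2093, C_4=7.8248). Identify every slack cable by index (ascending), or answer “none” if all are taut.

i=1: geometric 6.8007 vs commanded 8.2111 ⇒ slack
i=2: geometric 6.9462 vs commanded 6.9462 ⇒ taut
i=3: geometric 4.0311 vs commanded 4.2093 ⇒ slack
i=4: geometric 6.8007 vs commanded 7.8248 ⇒ slack

1, 3, 4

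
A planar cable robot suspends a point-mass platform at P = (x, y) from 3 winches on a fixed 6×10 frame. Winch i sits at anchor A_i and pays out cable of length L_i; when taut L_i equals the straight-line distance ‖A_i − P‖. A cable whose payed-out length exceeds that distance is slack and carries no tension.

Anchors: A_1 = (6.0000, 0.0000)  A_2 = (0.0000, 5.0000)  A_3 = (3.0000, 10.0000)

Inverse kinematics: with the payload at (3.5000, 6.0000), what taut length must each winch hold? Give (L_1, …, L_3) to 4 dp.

cable 1: Δx=2.5000, Δy=-6.0000; L_1 = √(Δx²+Δy²) = 6.5000
cable 2: Δx=-3.5000, Δy=-1.0000; L_2 = √(Δx²+Δy²) = 3.6401
cable 3: Δx=-0.5000, Δy=4.0000; L_3 = √(Δx²+Δy²) = 4.0311

(6.5000, 3.6401, 4.0311)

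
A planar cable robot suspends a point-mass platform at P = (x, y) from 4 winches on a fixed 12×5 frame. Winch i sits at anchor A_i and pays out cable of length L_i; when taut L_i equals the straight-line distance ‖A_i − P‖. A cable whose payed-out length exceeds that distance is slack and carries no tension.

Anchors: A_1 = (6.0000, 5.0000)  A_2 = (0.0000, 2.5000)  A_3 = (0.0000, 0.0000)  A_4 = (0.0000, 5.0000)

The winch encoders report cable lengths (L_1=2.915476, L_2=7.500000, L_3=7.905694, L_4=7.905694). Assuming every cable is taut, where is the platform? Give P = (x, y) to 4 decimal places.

circle eqns → linear via eq_j − eq_1; set c_j = A_j·A_j − L_j²
c_1 = 36.0000+25.0000−8.5000 = 52.5000
12.0000·x + 5.0000·y = c_1−c_2 = 102.5000
12.0000·x + 10.0000·y = c_1−c_3 = 115.0000
12.0000·x + 0.0000·y = c_1−c_4 = 90.0000
solve first two rows → x=7.5000, y=2.5000
check cable 4: ‖A_4−P‖² = 62.5000 ≈ L_4² = 62.5000 ✓

(7.5000, 2.5000)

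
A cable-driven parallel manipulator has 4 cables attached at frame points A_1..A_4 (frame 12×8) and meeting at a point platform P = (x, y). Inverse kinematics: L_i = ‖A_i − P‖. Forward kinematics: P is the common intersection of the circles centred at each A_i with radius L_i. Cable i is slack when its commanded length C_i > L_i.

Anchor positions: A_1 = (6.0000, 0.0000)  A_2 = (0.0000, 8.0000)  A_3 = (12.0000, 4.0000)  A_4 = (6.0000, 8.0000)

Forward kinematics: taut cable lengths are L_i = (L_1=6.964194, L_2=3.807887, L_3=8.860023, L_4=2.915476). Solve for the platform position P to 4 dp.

(3.5000, 6.5000)

expand ‖A_i−P‖²=L_i² and subtract eq 1 (k_i ≔ ‖A_i‖²−L_i²)
k_1 = 36.0000+0.0000−48.5000 = -12.5000
eq1−eq2 → [12.0000  -16.0000]·P = -62.0000
eq1−eq3 → [-12.0000  -8.0000]·P = -94.0000
eq1−eq4 → [0.0000  -16.0000]·P = -104.0000
2×2 solve → P = (3.5000, 6.5000)
check cable 4: ‖A_4−P‖² = 8.5000 ≈ L_4² = 8.5000 ✓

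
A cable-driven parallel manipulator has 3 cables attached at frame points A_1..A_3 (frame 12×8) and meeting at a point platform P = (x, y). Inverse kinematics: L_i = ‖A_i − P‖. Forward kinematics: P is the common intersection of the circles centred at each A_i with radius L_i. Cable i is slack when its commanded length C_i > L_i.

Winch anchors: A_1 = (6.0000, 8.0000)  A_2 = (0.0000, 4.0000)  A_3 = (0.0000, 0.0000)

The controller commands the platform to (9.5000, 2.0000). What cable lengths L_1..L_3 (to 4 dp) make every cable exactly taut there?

L_1 = √((6.0000−9.5000)² + (8.0000−2.0000)²) = 6.9462
L_2 = √((0.0000−9.5000)² + (4.0000−2.0000)²) = 9.7082
L_3 = √((0.0000−9.5000)² + (0.0000−2.0000)²) = 9.7082

(6.9462, 9.7082, 9.7082)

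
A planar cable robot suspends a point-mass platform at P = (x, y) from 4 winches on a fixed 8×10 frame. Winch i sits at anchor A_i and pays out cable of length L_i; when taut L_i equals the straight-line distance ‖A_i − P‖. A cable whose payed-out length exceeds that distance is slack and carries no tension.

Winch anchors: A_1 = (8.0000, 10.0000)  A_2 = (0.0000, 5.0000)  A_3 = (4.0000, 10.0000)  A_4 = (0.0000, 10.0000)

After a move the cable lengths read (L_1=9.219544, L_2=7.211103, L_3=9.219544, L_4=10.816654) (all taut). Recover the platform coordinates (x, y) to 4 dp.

each cable: (A_i−P)·(A_i−P) = L_i²; let c_i = ‖A_i‖²−L_i²
c_1 = 64.0000+100.0000−85.0000 = 79.0000
row 1: 16.0000x + 10.0000y = 106.0000  (c_2=-27.0000)
row 2: 8.0000x + 0.0000y = 48.0000  (c_3=31.0000)
row 3: 16.0000x + 0.0000y = 96.0000  (c_4=-17.0000)
Cramer on rows 1–2 → x = 6.0000, y = 1.0000
check cable 4: ‖A_4−P‖² = 117.0000 ≈ L_4² = 117.0000 ✓

(6.0000, 1.0000)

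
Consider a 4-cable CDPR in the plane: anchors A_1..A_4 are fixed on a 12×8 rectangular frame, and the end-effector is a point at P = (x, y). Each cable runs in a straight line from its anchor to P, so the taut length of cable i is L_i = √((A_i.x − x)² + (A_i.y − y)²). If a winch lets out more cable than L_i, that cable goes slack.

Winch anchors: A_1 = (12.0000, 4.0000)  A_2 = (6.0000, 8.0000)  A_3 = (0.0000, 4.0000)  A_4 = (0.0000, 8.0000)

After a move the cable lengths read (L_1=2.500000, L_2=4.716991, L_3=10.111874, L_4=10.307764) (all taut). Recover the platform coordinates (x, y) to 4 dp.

each cable: (A_i−P)·(A_i−P) = L_i²; let q_i = ‖A_i‖²−L_i²
q_1 = 144.0000+16.0000−6.2500 = 153.7500
row 1: 12.0000x − 8.0000y = 76.0000  (q_2=77.7500)
row 2: 24.0000x + 0.0000y = 240.0000  (q_3=-86.2500)
row 3: 24.0000x − 8.0000y = 196.0000  (q_4=-42.2500)
Cramer on rows 1–2 → x = 10.0000, y = 5.5000
check cable 4: ‖A_4−P‖² = 106.2500 ≈ L_4² = 106.2500 ✓

(10.0000, 5.5000)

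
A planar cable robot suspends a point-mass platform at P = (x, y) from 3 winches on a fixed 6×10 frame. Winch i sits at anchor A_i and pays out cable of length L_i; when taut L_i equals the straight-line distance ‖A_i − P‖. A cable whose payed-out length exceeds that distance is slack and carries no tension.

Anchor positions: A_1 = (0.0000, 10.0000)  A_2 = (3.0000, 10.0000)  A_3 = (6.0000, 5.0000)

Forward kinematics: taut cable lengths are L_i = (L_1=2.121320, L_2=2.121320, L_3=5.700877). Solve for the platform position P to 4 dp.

(1.5000, 8.5000)

each cable: (A_i−P)·(A_i−P) = L_i²; let k_i = ‖A_i‖²−L_i²
k_1 = 0.0000+100.0000−4.5000 = 95.5000
row 1: -6.0000x + 0.0000y = -9.0000  (k_2=104.5000)
row 2: -12.0000x + 10.0000y = 67.0000  (k_3=28.5000)
Cramer on rows 1–2 → x = 1.5000, y = 8.5000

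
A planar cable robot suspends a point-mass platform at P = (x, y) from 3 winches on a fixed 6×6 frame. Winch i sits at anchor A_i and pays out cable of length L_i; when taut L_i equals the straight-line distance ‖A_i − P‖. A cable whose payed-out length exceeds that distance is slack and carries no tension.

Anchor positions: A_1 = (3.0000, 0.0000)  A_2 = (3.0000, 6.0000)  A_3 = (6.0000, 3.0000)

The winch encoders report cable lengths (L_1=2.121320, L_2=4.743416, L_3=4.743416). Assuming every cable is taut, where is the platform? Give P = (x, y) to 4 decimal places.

expand ‖A_i−P‖²=L_i² and subtract eq 1 (c_i ≔ ‖A_i‖²−L_i²)
c_1 = 9.0000+0.0000−4.5000 = 4.5000
eq1−eq2 → [0.0000  -12.0000]·P = -18.0000
eq1−eq3 → [-6.0000  -6.0000]·P = -18.0000
2×2 solve → P = (1.5000, 1.5000)

(1.5000, 1.5000)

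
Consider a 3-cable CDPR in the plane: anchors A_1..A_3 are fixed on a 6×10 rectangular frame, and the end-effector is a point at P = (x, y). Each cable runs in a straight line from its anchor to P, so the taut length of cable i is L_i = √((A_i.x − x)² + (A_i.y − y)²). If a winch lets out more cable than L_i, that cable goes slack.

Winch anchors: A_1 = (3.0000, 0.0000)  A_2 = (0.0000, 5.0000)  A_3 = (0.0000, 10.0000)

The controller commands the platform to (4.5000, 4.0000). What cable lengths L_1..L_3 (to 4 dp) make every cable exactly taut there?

(4.2720, 4.6098, 7.5000)

L_1: Δ = A_1−P = (-1.5000, -4.0000) → ‖Δ‖ = √18.2500 = 4.2720
L_2: Δ = A_2−P = (-4.5000, 1.0000) → ‖Δ‖ = √21.2500 = 4.6098
L_3: Δ = A_3−P = (-4.5000, 6.0000) → ‖Δ‖ = √56.2500 = 7.5000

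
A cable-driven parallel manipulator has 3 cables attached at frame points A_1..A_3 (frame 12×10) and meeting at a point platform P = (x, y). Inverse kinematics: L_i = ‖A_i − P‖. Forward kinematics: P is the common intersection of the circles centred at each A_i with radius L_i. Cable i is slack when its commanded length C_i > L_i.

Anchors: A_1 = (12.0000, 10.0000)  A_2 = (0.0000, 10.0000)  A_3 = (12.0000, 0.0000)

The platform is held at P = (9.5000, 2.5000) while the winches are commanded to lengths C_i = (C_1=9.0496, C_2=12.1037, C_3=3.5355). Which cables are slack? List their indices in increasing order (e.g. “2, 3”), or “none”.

i=1: geometric 7.9057 vs commanded 9.0496 ⇒ slack
i=2: geometric 12.1037 vs commanded 12.1037 ⇒ taut
i=3: geometric 3.5355 vs commanded 3.5355 ⇒ taut

1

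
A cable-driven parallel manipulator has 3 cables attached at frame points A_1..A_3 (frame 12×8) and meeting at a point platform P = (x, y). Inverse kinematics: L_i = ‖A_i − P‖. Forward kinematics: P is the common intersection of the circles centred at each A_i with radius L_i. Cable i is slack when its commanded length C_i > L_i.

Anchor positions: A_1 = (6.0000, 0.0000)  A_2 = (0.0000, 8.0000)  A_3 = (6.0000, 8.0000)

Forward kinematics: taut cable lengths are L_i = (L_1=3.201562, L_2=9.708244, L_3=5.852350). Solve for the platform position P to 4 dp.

circle eqns → linear via eq_j − eq_1; set c_j = A_j·A_j − L_j²
c_1 = 36.0000+0.0000−10.2500 = 25.7500
12.0000·x − 16.0000·y = c_1−c_2 = 56.0000
0.0000·x − 16.0000·y = c_1−c_3 = -40.0000
solve first two rows → x=8.0000, y=2.5000

(8.0000, 2.5000)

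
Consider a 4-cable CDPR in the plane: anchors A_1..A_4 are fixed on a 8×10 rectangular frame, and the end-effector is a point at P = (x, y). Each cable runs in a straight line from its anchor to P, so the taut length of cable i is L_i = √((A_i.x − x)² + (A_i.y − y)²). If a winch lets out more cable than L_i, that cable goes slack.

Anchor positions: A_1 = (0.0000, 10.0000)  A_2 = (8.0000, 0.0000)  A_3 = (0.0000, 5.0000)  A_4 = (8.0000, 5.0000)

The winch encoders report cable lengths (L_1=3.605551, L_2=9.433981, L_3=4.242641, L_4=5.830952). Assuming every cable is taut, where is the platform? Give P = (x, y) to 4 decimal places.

expand ‖A_i−P‖²=L_i² and subtract eq 1 (c_i ≔ ‖A_i‖²−L_i²)
c_1 = 0.0000+100.0000−13.0000 = 87.0000
eq1−eq2 → [-16.0000  20.0000]·P = 112.0000
eq1−eq3 → [0.0000  10.0000]·P = 80.0000
eq1−eq4 → [-16.0000  10.0000]·P = 32.0000
2×2 solve → P = (3.0000, 8.0000)
check cable 4: ‖A_4−P‖² = 34.0000 ≈ L_4² = 34.0000 ✓

(3.0000, 8.0000)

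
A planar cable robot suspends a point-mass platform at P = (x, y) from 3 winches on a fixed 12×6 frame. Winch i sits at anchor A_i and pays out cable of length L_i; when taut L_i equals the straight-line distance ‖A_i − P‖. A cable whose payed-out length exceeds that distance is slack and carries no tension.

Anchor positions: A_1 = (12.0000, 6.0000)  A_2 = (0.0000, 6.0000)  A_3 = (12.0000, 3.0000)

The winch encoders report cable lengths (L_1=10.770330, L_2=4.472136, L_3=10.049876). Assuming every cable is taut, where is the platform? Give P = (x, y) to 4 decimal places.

expand ‖A_i−P‖²=L_i² and subtract eq 1 (k_i ≔ ‖A_i‖²−L_i²)
k_1 = 144.0000+36.0000−116.0000 = 64.0000
eq1−eq2 → [24.0000  0.0000]·P = 48.0000
eq1−eq3 → [0.0000  6.0000]·P = 12.0000
2×2 solve → P = (2.0000, 2.0000)

(2.0000, 2.0000)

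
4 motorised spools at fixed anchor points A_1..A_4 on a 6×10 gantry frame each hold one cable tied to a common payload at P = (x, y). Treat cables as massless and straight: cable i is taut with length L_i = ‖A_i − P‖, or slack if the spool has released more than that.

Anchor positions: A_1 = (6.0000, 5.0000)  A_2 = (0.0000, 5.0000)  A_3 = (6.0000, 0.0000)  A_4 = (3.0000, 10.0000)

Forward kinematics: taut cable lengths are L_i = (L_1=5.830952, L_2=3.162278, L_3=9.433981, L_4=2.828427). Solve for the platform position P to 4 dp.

circle eqns → linear via eq_j − eq_1; set c_j = A_j·A_j − L_j²
c_1 = 36.0000+25.0000−34.0000 = 27.0000
12.0000·x + 0.0000·y = c_1−c_2 = 12.0000
0.0000·x + 10.0000·y = c_1−c_3 = 80.0000
6.0000·x − 10.0000·y = c_1−c_4 = -74.0000
solve first two rows → x=1.0000, y=8.0000
check cable 4: ‖A_4−P‖² = 8.0000 ≈ L_4² = 8.0000 ✓

(1.0000, 8.0000)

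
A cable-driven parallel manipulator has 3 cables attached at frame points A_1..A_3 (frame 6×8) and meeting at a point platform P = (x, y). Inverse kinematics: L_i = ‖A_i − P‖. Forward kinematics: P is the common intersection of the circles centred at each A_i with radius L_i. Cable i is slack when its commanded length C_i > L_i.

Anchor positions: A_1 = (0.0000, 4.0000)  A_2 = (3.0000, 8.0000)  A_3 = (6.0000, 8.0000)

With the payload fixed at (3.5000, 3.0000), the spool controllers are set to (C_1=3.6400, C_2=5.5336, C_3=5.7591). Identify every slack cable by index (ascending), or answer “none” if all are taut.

i=1: geometric 3.6401 vs commanded 3.6400 ⇒ taut
i=2: geometric 5.0249 vs commanded 5.5336 ⇒ slack
i=3: geometric 5.5902 vs commanded 5.7591 ⇒ slack

2, 3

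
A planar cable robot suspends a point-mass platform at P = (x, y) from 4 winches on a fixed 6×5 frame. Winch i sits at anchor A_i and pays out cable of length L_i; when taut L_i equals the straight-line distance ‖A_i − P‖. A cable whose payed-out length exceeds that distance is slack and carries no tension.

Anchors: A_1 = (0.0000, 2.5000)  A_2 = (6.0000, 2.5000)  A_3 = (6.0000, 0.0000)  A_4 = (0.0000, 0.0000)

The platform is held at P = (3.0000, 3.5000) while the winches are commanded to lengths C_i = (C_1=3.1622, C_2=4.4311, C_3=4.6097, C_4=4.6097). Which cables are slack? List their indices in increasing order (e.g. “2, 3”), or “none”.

2

i=1: geometric 3.1623 vs commanded 3.1622 ⇒ taut
i=2: geometric 3.1623 vs commanded 4.4311 ⇒ slack
i=3: geometric 4.6098 vs commanded 4.6097 ⇒ taut
i=4: geometric 4.6098 vs commanded 4.6097 ⇒ taut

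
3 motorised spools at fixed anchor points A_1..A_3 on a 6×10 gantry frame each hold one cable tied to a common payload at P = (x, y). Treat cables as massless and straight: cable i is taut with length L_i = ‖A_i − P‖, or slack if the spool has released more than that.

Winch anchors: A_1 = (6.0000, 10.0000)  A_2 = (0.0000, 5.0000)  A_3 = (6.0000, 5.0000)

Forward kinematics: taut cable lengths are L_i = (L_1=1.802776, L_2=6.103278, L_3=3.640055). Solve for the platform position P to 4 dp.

circle eqns → linear via eq_j − eq_1; set c_j = A_j·A_j − L_j²
c_1 = 36.0000+100.0000−3.2500 = 132.7500
12.0000·x + 10.0000·y = c_1−c_2 = 145.0000
0.0000·x + 10.0000·y = c_1−c_3 = 85.0000
solve first two rows → x=5.0000, y=8.5000

(5.0000, 8.5000)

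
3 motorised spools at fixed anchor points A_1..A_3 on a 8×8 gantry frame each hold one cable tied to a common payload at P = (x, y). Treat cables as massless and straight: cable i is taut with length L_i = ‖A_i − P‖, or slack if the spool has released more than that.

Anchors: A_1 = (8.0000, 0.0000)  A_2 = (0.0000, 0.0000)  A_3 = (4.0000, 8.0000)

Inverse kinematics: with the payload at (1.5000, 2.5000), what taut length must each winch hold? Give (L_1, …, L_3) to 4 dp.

cable 1: Δx=6.5000, Δy=-2.5000; L_1 = √(Δx²+Δy²) = 6.9642
cable 2: Δx=-1.5000, Δy=-2.5000; L_2 = √(Δx²+Δy²) = 2.9155
cable 3: Δx=2.5000, Δy=5.5000; L_3 = √(Δx²+Δy²) = 6.0415

(6.9642, 2.9155, 6.0415)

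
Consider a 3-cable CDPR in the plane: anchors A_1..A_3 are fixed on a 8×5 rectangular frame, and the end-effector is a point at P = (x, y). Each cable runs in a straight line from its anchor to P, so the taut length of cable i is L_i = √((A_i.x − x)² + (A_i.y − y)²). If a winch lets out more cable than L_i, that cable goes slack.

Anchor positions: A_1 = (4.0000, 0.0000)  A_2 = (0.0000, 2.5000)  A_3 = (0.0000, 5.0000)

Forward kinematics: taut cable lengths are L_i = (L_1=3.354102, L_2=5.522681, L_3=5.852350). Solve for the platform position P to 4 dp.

(5.5000, 3.0000)

each cable: (A_i−P)·(A_i−P) = L_i²; let c_i = ‖A_i‖²−L_i²
c_1 = 16.0000+0.0000−11.2500 = 4.7500
row 1: 8.0000x − 5.0000y = 29.0000  (c_2=-24.2500)
row 2: 8.0000x − 10.0000y = 14.0000  (c_3=-9.2500)
Cramer on rows 1–2 → x = 5.5000, y = 3.0000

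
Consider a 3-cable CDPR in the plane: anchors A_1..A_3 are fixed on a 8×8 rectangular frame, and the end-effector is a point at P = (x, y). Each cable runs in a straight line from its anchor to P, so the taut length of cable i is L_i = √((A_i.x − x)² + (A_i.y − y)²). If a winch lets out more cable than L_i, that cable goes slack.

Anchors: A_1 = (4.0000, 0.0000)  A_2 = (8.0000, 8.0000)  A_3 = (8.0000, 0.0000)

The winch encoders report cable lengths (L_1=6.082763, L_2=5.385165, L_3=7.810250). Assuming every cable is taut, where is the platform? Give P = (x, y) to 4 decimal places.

circle eqns → linear via eq_j − eq_1; set c_j = A_j·A_j − L_j²
c_1 = 16.0000+0.0000−37.0000 = -21.0000
-8.0000·x − 16.0000·y = c_1−c_2 = -120.0000
-8.0000·x + 0.0000·y = c_1−c_3 = -24.0000
solve first two rows → x=3.0000, y=6.0000

(3.0000, 6.0000)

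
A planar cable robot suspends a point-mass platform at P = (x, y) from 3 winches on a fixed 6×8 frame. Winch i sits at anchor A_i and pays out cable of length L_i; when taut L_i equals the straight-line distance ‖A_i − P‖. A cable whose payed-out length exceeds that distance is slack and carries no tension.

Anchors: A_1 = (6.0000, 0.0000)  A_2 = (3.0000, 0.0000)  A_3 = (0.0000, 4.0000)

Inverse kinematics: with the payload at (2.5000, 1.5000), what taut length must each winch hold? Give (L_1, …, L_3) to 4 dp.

L_1 = √((6.0000−2.5000)² + (0.0000−1.5000)²) = 3.8079
L_2 = √((3.0000−2.5000)² + (0.0000−1.5000)²) = 1.5811
L_3 = √((0.0000−2.5000)² + (4.0000−1.5000)²) = 3.5355

(3.8079, 1.5811, 3.5355)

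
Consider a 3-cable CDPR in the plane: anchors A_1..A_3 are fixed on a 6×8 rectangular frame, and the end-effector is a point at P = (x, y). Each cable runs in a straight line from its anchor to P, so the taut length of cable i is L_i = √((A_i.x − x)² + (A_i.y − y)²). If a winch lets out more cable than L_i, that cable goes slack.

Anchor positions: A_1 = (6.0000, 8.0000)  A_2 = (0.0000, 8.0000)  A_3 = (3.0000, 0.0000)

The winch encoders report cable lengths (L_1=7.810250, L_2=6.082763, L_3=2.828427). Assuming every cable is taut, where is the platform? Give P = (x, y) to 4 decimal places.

expand ‖A_i−P‖²=L_i² and subtract eq 1 (c_i ≔ ‖A_i‖²−L_i²)
c_1 = 36.0000+64.0000−61.0000 = 39.0000
eq1−eq2 → [12.0000  0.0000]·P = 12.0000
eq1−eq3 → [6.0000  16.0000]·P = 38.0000
2×2 solve → P = (1.0000, 2.0000)

(1.0000, 2.0000)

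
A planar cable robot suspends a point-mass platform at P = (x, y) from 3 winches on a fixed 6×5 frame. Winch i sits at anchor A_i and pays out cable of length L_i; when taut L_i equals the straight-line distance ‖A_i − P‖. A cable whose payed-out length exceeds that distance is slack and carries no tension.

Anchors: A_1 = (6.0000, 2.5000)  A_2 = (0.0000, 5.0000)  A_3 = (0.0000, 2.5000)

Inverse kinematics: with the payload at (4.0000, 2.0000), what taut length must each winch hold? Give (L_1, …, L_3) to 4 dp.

(2.0616, 5.0000, 4.0311)

L_1 = √((6.0000−4.0000)² + (2.5000−2.0000)²) = 2.0616
L_2 = √((0.0000−4.0000)² + (5.0000−2.0000)²) = 5.0000
L_3 = √((0.0000−4.0000)² + (2.5000−2.0000)²) = 4.0311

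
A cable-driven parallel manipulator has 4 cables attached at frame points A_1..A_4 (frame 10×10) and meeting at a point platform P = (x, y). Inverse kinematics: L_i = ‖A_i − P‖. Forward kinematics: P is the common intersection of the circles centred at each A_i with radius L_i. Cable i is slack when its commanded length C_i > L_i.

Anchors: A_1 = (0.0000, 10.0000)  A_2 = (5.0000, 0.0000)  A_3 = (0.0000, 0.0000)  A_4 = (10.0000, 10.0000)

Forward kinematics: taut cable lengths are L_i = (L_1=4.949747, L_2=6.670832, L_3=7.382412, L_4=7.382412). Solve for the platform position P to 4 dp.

(3.5000, 6.5000)

circle eqns → linear via eq_j − eq_1; set c_j = A_j·A_j − L_j²
c_1 = 0.0000+100.0000−24.5000 = 75.5000
-10.0000·x + 20.0000·y = c_1−c_2 = 95.0000
0.0000·x + 20.0000·y = c_1−c_3 = 130.0000
-20.0000·x + 0.0000·y = c_1−c_4 = -70.0000
solve first two rows → x=3.5000, y=6.5000
check cable 4: ‖A_4−P‖² = 54.5000 ≈ L_4² = 54.5000 ✓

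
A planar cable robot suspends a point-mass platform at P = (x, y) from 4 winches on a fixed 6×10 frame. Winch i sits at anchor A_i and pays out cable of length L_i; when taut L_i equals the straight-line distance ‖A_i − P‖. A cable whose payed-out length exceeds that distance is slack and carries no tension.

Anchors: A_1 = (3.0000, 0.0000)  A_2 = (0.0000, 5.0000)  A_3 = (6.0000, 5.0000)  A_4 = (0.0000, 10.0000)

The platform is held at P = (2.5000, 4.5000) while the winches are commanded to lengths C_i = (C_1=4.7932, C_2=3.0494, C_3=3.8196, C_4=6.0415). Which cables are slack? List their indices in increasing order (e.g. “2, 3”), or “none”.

i=1: geometric 4.5277 vs commanded 4.7932 ⇒ slack
i=2: geometric 2.5495 vs commanded 3.0494 ⇒ slack
i=3: geometric 3.5355 vs commanded 3.8196 ⇒ slack
i=4: geometric 6.0415 vs commanded 6.0415 ⇒ taut

1, 2, 3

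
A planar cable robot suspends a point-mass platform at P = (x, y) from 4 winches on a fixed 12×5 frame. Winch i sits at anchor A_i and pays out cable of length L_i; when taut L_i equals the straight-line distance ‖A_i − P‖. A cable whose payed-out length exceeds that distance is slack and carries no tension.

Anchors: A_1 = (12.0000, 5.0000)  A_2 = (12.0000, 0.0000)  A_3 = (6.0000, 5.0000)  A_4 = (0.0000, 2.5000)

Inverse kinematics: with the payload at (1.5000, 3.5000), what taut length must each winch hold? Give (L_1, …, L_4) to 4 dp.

L_1: Δ = A_1−P = (10.5000, 1.5000) → ‖Δ‖ = √112.5000 = 10.6066
L_2: Δ = A_2−P = (10.5000, -3.5000) → ‖Δ‖ = √122.5000 = 11.0680
L_3: Δ = A_3−P = (4.5000, 1.5000) → ‖Δ‖ = √22.5000 = 4.7434
L_4: Δ = A_4−P = (-1.5000, -1.0000) → ‖Δ‖ = √3.2500 = 1.8028

(10.6066, 11.0680, 4.7434, 1.8028)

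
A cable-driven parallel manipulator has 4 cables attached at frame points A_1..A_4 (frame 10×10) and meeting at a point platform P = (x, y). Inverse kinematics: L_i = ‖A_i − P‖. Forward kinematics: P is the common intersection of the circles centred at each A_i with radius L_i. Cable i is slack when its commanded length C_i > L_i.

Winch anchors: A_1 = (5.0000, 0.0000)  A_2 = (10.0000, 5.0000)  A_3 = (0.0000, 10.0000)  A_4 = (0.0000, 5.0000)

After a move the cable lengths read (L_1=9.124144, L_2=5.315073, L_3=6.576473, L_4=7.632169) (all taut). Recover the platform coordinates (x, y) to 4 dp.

each cable: (A_i−P)·(A_i−P) = L_i²; let k_i = ‖A_i‖²−L_i²
k_1 = 25.0000+0.0000−83.2500 = -58.2500
row 1: -10.0000x − 10.0000y = -155.0000  (k_2=96.7500)
row 2: 10.0000x − 20.0000y = -115.0000  (k_3=56.7500)
row 3: 10.0000x − 10.0000y = -25.0000  (k_4=-33.2500)
Cramer on rows 1–2 → x = 6.5000, y = 9.0000
check cable 4: ‖A_4−P‖² = 58.2500 ≈ L_4² = 58.2500 ✓

(6.5000, 9.0000)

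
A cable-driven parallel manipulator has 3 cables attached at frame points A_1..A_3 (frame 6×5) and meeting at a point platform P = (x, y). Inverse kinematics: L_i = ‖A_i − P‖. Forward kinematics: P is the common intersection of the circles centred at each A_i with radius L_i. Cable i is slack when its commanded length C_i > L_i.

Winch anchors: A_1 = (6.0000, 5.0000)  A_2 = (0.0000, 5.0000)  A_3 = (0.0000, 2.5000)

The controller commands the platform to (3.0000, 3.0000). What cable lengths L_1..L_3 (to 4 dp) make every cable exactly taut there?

L_1: Δ = A_1−P = (3.0000, 2.0000) → ‖Δ‖ = √13.0000 = 3.6056
L_2: Δ = A_2−P = (-3.0000, 2.0000) → ‖Δ‖ = √13.0000 = 3.6056
L_3: Δ = A_3−P = (-3.0000, -0.5000) → ‖Δ‖ = √9.2500 = 3.0414

(3.6056, 3.6056, 3.0414)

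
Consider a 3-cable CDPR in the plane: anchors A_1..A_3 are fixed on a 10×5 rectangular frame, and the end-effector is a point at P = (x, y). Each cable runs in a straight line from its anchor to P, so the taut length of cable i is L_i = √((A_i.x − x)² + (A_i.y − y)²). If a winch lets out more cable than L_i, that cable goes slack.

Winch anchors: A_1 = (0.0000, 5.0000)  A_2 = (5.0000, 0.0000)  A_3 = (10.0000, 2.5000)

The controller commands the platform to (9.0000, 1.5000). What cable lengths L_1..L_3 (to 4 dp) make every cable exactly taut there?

(9.6566, 4.2720, 1.4142)

cable 1: Δx=-9.0000, Δy=3.5000; L_1 = √(Δx²+Δy²) = 9.6566
cable 2: Δx=-4.0000, Δy=-1.5000; L_2 = √(Δx²+Δy²) = 4.2720
cable 3: Δx=1.0000, Δy=1.0000; L_3 = √(Δx²+Δy²) = 1.4142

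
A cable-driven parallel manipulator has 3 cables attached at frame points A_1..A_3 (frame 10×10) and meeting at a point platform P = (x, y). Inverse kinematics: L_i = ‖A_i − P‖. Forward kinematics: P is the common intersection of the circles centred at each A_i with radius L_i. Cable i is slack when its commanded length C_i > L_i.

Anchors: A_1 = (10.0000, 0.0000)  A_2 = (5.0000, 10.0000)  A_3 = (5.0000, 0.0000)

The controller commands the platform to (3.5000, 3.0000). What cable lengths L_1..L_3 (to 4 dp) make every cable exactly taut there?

(7.1589, 7.1589, 3.3541)

L_1 = √((10.0000−3.5000)² + (0.0000−3.0000)²) = 7.1589
L_2 = √((5.0000−3.5000)² + (10.0000−3.0000)²) = 7.1589
L_3 = √((5.0000−3.5000)² + (0.0000−3.0000)²) = 3.3541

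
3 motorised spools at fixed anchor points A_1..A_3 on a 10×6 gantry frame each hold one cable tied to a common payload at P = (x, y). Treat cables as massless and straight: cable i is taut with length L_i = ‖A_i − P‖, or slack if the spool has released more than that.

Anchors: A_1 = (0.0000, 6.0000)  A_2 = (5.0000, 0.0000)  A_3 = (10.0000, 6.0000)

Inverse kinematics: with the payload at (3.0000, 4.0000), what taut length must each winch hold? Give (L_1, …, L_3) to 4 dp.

(3.6056, 4.4721, 7.2801)

cable 1: Δx=-3.0000, Δy=2.0000; L_1 = √(Δx²+Δy²) = 3.6056
cable 2: Δx=2.0000, Δy=-4.0000; L_2 = √(Δx²+Δy²) = 4.4721
cable 3: Δx=7.0000, Δy=2.0000; L_3 = √(Δx²+Δy²) = 7.2801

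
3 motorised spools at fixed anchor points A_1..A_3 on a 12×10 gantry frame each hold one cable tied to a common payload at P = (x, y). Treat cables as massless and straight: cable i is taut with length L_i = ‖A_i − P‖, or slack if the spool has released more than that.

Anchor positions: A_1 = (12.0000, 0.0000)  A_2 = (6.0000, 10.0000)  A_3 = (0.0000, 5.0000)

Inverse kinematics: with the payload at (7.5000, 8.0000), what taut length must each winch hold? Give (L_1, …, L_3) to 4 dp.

(9.1788, 2.5000, 8.0777)

L_1 = √((12.0000−7.5000)² + (0.0000−8.0000)²) = 9.1788
L_2 = √((6.0000−7.5000)² + (10.0000−8.0000)²) = 2.5000
L_3 = √((0.0000−7.5000)² + (5.0000−8.0000)²) = 8.0777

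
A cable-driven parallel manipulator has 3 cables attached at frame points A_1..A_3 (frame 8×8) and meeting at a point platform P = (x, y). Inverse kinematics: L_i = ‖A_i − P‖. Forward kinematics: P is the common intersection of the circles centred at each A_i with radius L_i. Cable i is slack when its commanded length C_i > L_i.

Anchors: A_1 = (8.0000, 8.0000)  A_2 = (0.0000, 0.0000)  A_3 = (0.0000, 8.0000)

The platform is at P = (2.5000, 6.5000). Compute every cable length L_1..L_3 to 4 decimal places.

L_1 = √((8.0000−2.5000)² + (8.0000−6.5000)²) = 5.7009
L_2 = √((0.0000−2.5000)² + (0.0000−6.5000)²) = 6.9642
L_3 = √((0.0000−2.5000)² + (8.0000−6.5000)²) = 2.9155

(5.7009, 6.9642, 2.9155)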